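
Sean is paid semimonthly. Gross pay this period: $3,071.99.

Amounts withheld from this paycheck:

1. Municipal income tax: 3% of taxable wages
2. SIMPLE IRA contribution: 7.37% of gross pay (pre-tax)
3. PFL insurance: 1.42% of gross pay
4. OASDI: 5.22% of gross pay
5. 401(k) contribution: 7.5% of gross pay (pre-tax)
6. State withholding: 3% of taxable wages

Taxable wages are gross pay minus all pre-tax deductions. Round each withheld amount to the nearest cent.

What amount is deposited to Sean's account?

$2,254.28

401(k) contribution: $3,071.99 × 0.075 = $230.40
SIMPLE IRA contribution: $3,071.99 × 0.0737 = $226.41
Pre-tax total = $230.40 + $226.41 = $456.81
Taxable wages = $3,071.99 − $456.81 = $2,615.18
Municipal income tax: $2,615.18 × 0.03 = $78.46
State withholding: $2,615.18 × 0.03 = $78.46
PFL insurance: $3,071.99 × 0.0142 = $43.62
OASDI: $3,071.99 × 0.0522 = $160.36
Total deductions = $230.40 + $226.41 + $78.46 + $78.46 + $43.62 + $160.36 = $817.71
Net pay = $3,071.99 − $817.71 = $2,254.28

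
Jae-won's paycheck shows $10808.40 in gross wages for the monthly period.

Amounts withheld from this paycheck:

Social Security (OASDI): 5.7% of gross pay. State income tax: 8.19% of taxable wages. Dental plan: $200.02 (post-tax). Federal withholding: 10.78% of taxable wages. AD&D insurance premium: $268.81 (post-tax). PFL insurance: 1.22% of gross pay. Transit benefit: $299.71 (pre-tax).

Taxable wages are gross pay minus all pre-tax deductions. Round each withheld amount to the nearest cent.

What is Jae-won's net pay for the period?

$7298.42

Transit benefit: $299.71
Taxable wages = $10808.40 − $299.71 = $10508.69
State income tax: $10508.69 × 0.0819 = $860.66
Federal withholding: $10508.69 × 0.1078 = $1132.84
PFL insurance: $10808.40 × 0.0122 = $131.86
Social Security (OASDI): $10808.40 × 0.057 = $616.08
AD&D insurance premium: $268.81
Dental plan: $200.02
Total deductions = $299.71 + $860.66 + $1132.84 + $131.86 + $616.08 + $268.81 + $200.02 = $3509.98
Net pay = $10808.40 − $3509.98 = $7298.42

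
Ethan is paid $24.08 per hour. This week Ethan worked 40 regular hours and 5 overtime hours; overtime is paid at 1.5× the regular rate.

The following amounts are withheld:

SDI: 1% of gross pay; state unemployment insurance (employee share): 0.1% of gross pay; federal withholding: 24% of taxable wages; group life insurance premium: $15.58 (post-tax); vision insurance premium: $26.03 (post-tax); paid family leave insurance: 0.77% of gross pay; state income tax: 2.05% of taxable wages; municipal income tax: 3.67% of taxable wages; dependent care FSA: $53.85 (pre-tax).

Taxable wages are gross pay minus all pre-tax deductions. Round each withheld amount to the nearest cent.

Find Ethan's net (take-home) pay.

$703.02

Regular pay: 40 × $24.08 = $963.20
Overtime pay: 5 × $24.08 × 1.5 = $180.60
Gross pay = $963.20 + $180.60 = $1,143.80
Dependent care FSA: $53.85
Taxable wages = $1,143.80 − $53.85 = $1,089.95
Federal withholding: $1,089.95 × 0.24 = $261.59
State income tax: $1,089.95 × 0.0205 = $22.34
Municipal income tax: $1,089.95 × 0.0367 = $40.00
State unemployment insurance (employee share): $1,143.80 × 0.001 = $1.14
Paid family leave insurance: $1,143.80 × 0.0077 = $8.81
SDI: $1,143.80 × 0.01 = $11.44
Vision insurance premium: $26.03
Group life insurance premium: $15.58
Total deductions = $53.85 + $261.59 + $22.34 + $40.00 + $1.14 + $8.81 + $11.44 + $26.03 + $15.58 = $440.78
Net pay = $1,143.80 − $440.78 = $703.02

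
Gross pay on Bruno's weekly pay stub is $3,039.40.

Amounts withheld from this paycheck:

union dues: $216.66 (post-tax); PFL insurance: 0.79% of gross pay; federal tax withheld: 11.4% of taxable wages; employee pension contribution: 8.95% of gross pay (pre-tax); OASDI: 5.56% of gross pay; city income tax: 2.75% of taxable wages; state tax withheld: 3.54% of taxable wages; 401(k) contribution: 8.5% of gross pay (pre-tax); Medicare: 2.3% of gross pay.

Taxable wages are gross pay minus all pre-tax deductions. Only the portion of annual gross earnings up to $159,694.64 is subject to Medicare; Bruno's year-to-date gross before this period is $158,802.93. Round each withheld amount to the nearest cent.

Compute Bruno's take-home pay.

$1,635.00

401(k) contribution: $3,039.40 × 0.085 = $258.35
Employee pension contribution: $3,039.40 × 0.0895 = $272.03
Pre-tax total = $258.35 + $272.03 = $530.38
Taxable wages = $3,039.40 − $530.38 = $2,509.02
Federal tax withheld: $2,509.02 × 0.114 = $286.03
City income tax: $2,509.02 × 0.0275 = $69.00
State tax withheld: $2,509.02 × 0.0354 = $88.82
OASDI: $3,039.40 × 0.0556 = $168.99
PFL insurance: $3,039.40 × 0.0079 = $24.01
Medicare: only $159,694.64 − $158,802.93 = $891.71 of this check is subject → $891.71 × 0.023 = $20.51
Union dues: $216.66
Total deductions = $258.35 + $272.03 + $286.03 + $69.00 + $88.82 + $168.99 + $24.01 + $20.51 + $216.66 = $1,404.40
Net pay = $3,039.40 − $1,404.40 = $1,635.00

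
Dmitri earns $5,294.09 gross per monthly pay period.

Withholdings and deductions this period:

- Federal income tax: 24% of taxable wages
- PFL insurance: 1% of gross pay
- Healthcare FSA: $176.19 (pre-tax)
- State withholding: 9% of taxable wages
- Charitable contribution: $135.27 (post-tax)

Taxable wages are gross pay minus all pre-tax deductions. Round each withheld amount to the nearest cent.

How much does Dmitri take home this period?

$3,240.78

Healthcare FSA: $176.19
Taxable wages = $5,294.09 − $176.19 = $5,117.90
Federal income tax: $5,117.90 × 0.24 = $1,228.30
State withholding: $5,117.90 × 0.09 = $460.61
PFL insurance: $5,294.09 × 0.01 = $52.94
Charitable contribution: $135.27
Total deductions = $176.19 + $1,228.30 + $460.61 + $52.94 + $135.27 = $2,053.31
Net pay = $5,294.09 − $2,053.31 = $3,240.78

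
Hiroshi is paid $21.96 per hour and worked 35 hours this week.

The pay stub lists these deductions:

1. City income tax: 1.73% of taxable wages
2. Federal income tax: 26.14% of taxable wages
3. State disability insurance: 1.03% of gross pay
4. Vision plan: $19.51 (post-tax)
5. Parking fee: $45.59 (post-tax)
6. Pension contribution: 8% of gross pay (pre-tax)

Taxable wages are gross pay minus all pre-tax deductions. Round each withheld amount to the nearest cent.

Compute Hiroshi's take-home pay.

$437.02

Gross pay: 35 × $21.96 = $768.60
Pension contribution: $768.60 × 0.08 = $61.49
Taxable wages = $768.60 − $61.49 = $707.11
City income tax: $707.11 × 0.0173 = $12.23
Federal income tax: $707.11 × 0.2614 = $184.84
State disability insurance: $768.60 × 0.0103 = $7.92
Parking fee: $45.59
Vision plan: $19.51
Total deductions = $61.49 + $12.23 + $184.84 + $7.92 + $45.59 + $19.51 = $331.58
Net pay = $768.60 − $331.58 = $437.02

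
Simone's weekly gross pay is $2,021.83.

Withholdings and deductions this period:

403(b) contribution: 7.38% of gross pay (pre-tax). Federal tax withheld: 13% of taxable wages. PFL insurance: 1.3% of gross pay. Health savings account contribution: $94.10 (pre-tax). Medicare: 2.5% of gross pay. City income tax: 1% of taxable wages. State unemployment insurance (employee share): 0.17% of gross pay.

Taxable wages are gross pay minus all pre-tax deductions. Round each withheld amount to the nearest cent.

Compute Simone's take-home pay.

Health savings account contribution: $94.10
403(b) contribution: $2,021.83 × 0.0738 = $149.21
Pre-tax total = $94.10 + $149.21 = $243.31
Taxable wages = $2,021.83 − $243.31 = $1,778.52
City income tax: $1,778.52 × 0.01 = $17.79
Federal tax withheld: $1,778.52 × 0.13 = $231.21
State unemployment insurance (employee share): $2,021.83 × 0.0017 = $3.44
Medicare: $2,021.83 × 0.025 = $50.55
PFL insurance: $2,021.83 × 0.013 = $26.28
Total deductions = $94.10 + $149.21 + $17.79 + $231.21 + $3.44 + $50.55 + $26.28 = $572.58
Net pay = $2,021.83 − $572.58 = $1,449.25

$1,449.25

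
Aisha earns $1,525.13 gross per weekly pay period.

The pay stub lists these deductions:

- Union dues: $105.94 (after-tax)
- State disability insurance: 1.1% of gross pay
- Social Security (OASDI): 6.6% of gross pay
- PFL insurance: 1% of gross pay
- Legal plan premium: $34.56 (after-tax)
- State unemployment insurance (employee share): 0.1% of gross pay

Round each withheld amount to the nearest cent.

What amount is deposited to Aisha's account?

$1,250.41

State disability insurance: $1,525.13 × 0.011 = $16.78
Social Security (OASDI): $1,525.13 × 0.066 = $100.66
State unemployment insurance (employee share): $1,525.13 × 0.001 = $1.53
PFL insurance: $1,525.13 × 0.01 = $15.25
Legal plan premium: $34.56
Union dues: $105.94
Total deductions = $16.78 + $100.66 + $1.53 + $15.25 + $34.56 + $105.94 = $274.72
Net pay = $1,525.13 − $274.72 = $1,250.41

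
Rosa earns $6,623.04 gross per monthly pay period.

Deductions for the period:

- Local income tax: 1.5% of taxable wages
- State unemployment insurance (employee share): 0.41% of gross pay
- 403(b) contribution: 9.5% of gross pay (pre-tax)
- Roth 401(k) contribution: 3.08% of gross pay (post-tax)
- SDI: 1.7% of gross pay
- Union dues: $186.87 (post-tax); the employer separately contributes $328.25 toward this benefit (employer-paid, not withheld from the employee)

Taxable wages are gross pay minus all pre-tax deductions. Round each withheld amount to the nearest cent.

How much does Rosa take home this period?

403(b) contribution: $6,623.04 × 0.095 = $629.19
Taxable wages = $6,623.04 − $629.19 = $5,993.85
Local income tax: $5,993.85 × 0.015 = $89.91
State unemployment insurance (employee share): $6,623.04 × 0.0041 = $27.15
SDI: $6,623.04 × 0.017 = $112.59
Roth 401(k) contribution: $6,623.04 × 0.0308 = $203.99
Union dues: $186.87
(Employer's $328.25 toward union dues is not withheld from the employee.)
Total deductions = $629.19 + $89.91 + $27.15 + $112.59 + $203.99 + $186.87 = $1,249.70
Net pay = $6,623.04 − $1,249.70 = $5,373.34

$5,373.34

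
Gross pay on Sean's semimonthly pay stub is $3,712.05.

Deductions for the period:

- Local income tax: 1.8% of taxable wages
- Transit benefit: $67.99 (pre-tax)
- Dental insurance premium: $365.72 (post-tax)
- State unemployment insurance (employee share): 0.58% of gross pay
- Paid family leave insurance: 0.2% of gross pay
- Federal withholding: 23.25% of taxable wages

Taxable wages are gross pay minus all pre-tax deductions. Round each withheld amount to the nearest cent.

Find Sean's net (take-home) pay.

$2,336.56

Transit benefit: $67.99
Taxable wages = $3,712.05 − $67.99 = $3,644.06
Federal withholding: $3,644.06 × 0.2325 = $847.24
Local income tax: $3,644.06 × 0.018 = $65.59
State unemployment insurance (employee share): $3,712.05 × 0.0058 = $21.53
Paid family leave insurance: $3,712.05 × 0.002 = $7.42
Dental insurance premium: $365.72
Total deductions = $67.99 + $847.24 + $65.59 + $21.53 + $7.42 + $365.72 = $1,375.49
Net pay = $3,712.05 − $1,375.49 = $2,336.56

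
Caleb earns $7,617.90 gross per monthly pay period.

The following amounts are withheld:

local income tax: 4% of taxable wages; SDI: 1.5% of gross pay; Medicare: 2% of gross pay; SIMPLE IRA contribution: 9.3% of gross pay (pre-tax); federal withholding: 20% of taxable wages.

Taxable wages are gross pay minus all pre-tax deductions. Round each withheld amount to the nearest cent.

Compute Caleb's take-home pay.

$4,984.54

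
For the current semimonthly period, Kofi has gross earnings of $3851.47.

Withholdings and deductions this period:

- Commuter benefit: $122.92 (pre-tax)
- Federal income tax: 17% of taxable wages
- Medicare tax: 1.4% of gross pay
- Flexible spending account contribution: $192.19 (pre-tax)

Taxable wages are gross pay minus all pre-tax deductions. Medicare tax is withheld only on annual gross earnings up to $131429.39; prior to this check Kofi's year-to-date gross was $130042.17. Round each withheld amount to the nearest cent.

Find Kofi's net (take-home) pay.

Commuter benefit: $122.92
Flexible spending account contribution: $192.19
Pre-tax total = $122.92 + $192.19 = $315.11
Taxable wages = $3851.47 − $315.11 = $3536.36
Federal income tax: $3536.36 × 0.17 = $601.18
Medicare tax: only $131429.39 − $130042.17 = $1387.22 of this check is subject → $1387.22 × 0.014 = $19.42
Total deductions = $122.92 + $192.19 + $601.18 + $19.42 = $935.71
Net pay = $3851.47 − $935.71 = $2915.76

$2915.76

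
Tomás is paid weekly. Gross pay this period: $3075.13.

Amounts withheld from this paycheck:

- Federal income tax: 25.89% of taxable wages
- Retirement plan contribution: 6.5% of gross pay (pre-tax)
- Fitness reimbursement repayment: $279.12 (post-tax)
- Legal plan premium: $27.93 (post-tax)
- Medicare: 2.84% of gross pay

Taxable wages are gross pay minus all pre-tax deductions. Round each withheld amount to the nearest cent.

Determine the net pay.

$1736.47

Retirement plan contribution: $3075.13 × 0.065 = $199.88
Taxable wages = $3075.13 − $199.88 = $2875.25
Federal income tax: $2875.25 × 0.2589 = $744.40
Medicare: $3075.13 × 0.0284 = $87.33
Fitness reimbursement repayment: $279.12
Legal plan premium: $27.93
Total deductions = $199.88 + $744.40 + $87.33 + $279.12 + $27.93 = $1338.66
Net pay = $3075.13 − $1338.66 = $1736.47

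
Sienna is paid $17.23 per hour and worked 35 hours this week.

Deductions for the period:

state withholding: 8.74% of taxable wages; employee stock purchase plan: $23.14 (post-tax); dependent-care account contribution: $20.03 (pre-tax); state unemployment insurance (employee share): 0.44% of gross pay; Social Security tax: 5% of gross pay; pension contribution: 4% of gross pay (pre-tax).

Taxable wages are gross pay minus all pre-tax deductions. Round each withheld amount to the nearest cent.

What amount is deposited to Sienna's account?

$454.11

Gross pay: 35 × $17.23 = $603.05
Pension contribution: $603.05 × 0.04 = $24.12
Dependent-care account contribution: $20.03
Pre-tax total = $24.12 + $20.03 = $44.15
Taxable wages = $603.05 − $44.15 = $558.90
State withholding: $558.90 × 0.0874 = $48.85
State unemployment insurance (employee share): $603.05 × 0.0044 = $2.65
Social Security tax: $603.05 × 0.05 = $30.15
Employee stock purchase plan: $23.14
Total deductions = $24.12 + $20.03 + $48.85 + $2.65 + $30.15 + $23.14 = $148.94
Net pay = $603.05 − $148.94 = $454.11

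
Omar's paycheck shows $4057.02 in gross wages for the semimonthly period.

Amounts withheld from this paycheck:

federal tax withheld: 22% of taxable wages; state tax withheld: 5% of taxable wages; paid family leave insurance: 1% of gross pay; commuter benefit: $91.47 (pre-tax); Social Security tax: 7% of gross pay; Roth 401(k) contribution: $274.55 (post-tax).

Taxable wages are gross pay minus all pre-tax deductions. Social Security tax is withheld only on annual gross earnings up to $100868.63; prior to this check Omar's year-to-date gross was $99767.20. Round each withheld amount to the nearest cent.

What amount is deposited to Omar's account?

$2502.63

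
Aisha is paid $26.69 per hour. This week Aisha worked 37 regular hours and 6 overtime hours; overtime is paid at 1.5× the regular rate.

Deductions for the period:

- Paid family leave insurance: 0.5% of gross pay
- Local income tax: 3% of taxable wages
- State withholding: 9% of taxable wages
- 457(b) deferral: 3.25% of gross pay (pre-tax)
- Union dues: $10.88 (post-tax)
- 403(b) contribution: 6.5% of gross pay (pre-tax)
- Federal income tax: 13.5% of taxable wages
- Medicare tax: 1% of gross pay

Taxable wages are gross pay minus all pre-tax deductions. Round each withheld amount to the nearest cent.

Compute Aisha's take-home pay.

Regular pay: 37 × $26.69 = $987.53
Overtime pay: 6 × $26.69 × 1.5 = $240.21
Gross pay = $987.53 + $240.21 = $1,227.74
403(b) contribution: $1,227.74 × 0.065 = $79.80
457(b) deferral: $1,227.74 × 0.0325 = $39.90
Pre-tax total = $79.80 + $39.90 = $119.70
Taxable wages = $1,227.74 − $119.70 = $1,108.04
State withholding: $1,108.04 × 0.09 = $99.72
Local income tax: $1,108.04 × 0.03 = $33.24
Federal income tax: $1,108.04 × 0.135 = $149.59
Paid family leave insurance: $1,227.74 × 0.005 = $6.14
Medicare tax: $1,227.74 × 0.01 = $12.28
Union dues: $10.88
Total deductions = $79.80 + $39.90 + $99.72 + $33.24 + $149.59 + $6.14 + $12.28 + $10.88 = $431.55
Net pay = $1,227.74 − $431.55 = $796.19

$796.19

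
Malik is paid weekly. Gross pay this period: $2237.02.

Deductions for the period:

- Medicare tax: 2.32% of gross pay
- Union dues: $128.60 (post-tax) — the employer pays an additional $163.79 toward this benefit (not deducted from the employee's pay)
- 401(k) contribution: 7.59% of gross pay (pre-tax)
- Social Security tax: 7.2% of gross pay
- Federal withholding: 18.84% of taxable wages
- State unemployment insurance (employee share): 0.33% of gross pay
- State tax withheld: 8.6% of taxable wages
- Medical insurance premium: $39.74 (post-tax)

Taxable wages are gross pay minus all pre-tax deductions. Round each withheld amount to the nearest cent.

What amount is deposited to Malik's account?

$1111.29

401(k) contribution: $2237.02 × 0.0759 = $169.79
Taxable wages = $2237.02 − $169.79 = $2067.23
Federal withholding: $2067.23 × 0.1884 = $389.47
State tax withheld: $2067.23 × 0.086 = $177.78
Social Security tax: $2237.02 × 0.072 = $161.07
State unemployment insurance (employee share): $2237.02 × 0.0033 = $7.38
Medicare tax: $2237.02 × 0.0232 = $51.90
Medical insurance premium: $39.74
Union dues: $128.60
(Employer's $163.79 toward union dues is not withheld from the employee.)
Total deductions = $169.79 + $389.47 + $177.78 + $161.07 + $7.38 + $51.90 + $39.74 + $128.60 = $1125.73
Net pay = $2237.02 − $1125.73 = $1111.29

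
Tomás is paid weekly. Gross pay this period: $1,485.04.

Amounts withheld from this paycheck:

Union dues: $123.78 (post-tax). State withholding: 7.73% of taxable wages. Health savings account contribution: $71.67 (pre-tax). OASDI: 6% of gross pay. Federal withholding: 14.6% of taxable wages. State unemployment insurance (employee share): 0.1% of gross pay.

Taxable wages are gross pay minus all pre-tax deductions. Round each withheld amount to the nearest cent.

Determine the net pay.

$883.40

Health savings account contribution: $71.67
Taxable wages = $1,485.04 − $71.67 = $1,413.37
State withholding: $1,413.37 × 0.0773 = $109.25
Federal withholding: $1,413.37 × 0.146 = $206.35
State unemployment insurance (employee share): $1,485.04 × 0.001 = $1.49
OASDI: $1,485.04 × 0.06 = $89.10
Union dues: $123.78
Total deductions = $71.67 + $109.25 + $206.35 + $1.49 + $89.10 + $123.78 = $601.64
Net pay = $1,485.04 − $601.64 = $883.40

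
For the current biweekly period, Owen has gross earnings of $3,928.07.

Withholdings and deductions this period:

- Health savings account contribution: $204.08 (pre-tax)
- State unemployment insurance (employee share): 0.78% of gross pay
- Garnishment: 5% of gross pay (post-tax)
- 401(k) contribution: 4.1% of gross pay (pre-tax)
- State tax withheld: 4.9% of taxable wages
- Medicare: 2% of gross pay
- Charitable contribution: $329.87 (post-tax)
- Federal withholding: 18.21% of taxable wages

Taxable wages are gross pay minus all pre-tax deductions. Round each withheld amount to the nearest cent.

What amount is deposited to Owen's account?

$2,104.08

401(k) contribution: $3,928.07 × 0.041 = $161.05
Health savings account contribution: $204.08
Pre-tax total = $161.05 + $204.08 = $365.13
Taxable wages = $3,928.07 − $365.13 = $3,562.94
State tax withheld: $3,562.94 × 0.049 = $174.58
Federal withholding: $3,562.94 × 0.1821 = $648.81
Medicare: $3,928.07 × 0.02 = $78.56
State unemployment insurance (employee share): $3,928.07 × 0.0078 = $30.64
Charitable contribution: $329.87
Garnishment: $3,928.07 × 0.05 = $196.40
Total deductions = $161.05 + $204.08 + $174.58 + $648.81 + $78.56 + $30.64 + $329.87 + $196.40 = $1,823.99
Net pay = $3,928.07 − $1,823.99 = $2,104.08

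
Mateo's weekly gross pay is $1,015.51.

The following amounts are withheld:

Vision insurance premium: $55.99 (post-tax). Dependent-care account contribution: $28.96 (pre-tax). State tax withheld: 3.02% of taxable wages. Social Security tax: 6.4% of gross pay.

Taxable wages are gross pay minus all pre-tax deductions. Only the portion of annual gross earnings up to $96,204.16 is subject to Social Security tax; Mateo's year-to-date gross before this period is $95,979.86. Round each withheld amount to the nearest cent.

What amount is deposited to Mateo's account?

$886.41

Dependent-care account contribution: $28.96
Taxable wages = $1,015.51 − $28.96 = $986.55
State tax withheld: $986.55 × 0.0302 = $29.79
Social Security tax: only $96,204.16 − $95,979.86 = $224.30 of this check is subject → $224.30 × 0.064 = $14.36
Vision insurance premium: $55.99
Total deductions = $28.96 + $29.79 + $14.36 + $55.99 = $129.10
Net pay = $1,015.51 − $129.10 = $886.41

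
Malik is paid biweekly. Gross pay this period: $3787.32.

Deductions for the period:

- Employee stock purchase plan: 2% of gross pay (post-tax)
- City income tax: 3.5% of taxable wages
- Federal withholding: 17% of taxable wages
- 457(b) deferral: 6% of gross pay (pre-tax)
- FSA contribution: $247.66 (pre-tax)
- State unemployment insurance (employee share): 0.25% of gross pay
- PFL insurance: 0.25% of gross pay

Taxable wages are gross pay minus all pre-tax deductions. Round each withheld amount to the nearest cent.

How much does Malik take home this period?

457(b) deferral: $3787.32 × 0.06 = $227.24
FSA contribution: $247.66
Pre-tax total = $227.24 + $247.66 = $474.90
Taxable wages = $3787.32 − $474.90 = $3312.42
City income tax: $3312.42 × 0.035 = $115.93
Federal withholding: $3312.42 × 0.17 = $563.11
State unemployment insurance (employee share): $3787.32 × 0.0025 = $9.47
PFL insurance: $3787.32 × 0.0025 = $9.47
Employee stock purchase plan: $3787.32 × 0.02 = $75.75
Total deductions = $227.24 + $247.66 + $115.93 + $563.11 + $9.47 + $9.47 + $75.75 = $1248.63
Net pay = $3787.32 − $1248.63 = $2538.69

$2538.69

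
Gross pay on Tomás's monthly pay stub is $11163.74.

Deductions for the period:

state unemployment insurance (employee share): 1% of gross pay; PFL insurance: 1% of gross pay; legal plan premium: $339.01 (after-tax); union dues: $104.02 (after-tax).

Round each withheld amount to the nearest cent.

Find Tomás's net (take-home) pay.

$10497.43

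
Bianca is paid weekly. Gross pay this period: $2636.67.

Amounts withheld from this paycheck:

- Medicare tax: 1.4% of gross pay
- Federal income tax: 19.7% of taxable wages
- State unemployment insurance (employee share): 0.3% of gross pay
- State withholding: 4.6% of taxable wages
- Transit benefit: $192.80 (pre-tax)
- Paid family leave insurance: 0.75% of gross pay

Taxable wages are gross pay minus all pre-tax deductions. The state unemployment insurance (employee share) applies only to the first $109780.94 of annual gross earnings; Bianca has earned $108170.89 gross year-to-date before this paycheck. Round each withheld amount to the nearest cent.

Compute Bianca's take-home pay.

$1788.49

Transit benefit: $192.80
Taxable wages = $2636.67 − $192.80 = $2443.87
Federal income tax: $2443.87 × 0.197 = $481.44
State withholding: $2443.87 × 0.046 = $112.42
Paid family leave insurance: $2636.67 × 0.0075 = $19.78
State unemployment insurance (employee share): only $109780.94 − $108170.89 = $1610.05 of this check is subject → $1610.05 × 0.003 = $4.83
Medicare tax: $2636.67 × 0.014 = $36.91
Total deductions = $192.80 + $481.44 + $112.42 + $19.78 + $4.83 + $36.91 = $848.18
Net pay = $2636.67 − $848.18 = $1788.49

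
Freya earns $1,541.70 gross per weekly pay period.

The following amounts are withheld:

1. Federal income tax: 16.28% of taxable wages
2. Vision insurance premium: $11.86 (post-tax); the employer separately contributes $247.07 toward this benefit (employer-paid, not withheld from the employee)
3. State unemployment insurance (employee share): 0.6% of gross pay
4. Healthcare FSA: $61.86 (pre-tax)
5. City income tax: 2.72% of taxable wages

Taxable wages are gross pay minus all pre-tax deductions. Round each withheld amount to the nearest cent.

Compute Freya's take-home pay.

$1,177.56

Healthcare FSA: $61.86
Taxable wages = $1,541.70 − $61.86 = $1,479.84
City income tax: $1,479.84 × 0.0272 = $40.25
Federal income tax: $1,479.84 × 0.1628 = $240.92
State unemployment insurance (employee share): $1,541.70 × 0.006 = $9.25
Vision insurance premium: $11.86
(Employer's $247.07 toward vision insurance premium is not withheld from the employee.)
Total deductions = $61.86 + $40.25 + $240.92 + $9.25 + $11.86 = $364.14
Net pay = $1,541.70 − $364.14 = $1,177.56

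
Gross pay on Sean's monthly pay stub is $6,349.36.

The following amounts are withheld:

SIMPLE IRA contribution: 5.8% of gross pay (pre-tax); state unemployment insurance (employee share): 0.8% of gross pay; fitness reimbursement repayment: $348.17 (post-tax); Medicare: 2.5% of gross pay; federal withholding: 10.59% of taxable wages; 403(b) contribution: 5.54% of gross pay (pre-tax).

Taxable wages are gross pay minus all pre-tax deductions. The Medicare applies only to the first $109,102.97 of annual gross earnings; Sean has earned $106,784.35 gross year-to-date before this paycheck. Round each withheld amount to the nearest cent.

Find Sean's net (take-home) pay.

$4,576.27

SIMPLE IRA contribution: $6,349.36 × 0.058 = $368.26
403(b) contribution: $6,349.36 × 0.0554 = $351.75
Pre-tax total = $368.26 + $351.75 = $720.01
Taxable wages = $6,349.36 − $720.01 = $5,629.35
Federal withholding: $5,629.35 × 0.1059 = $596.15
State unemployment insurance (employee share): $6,349.36 × 0.008 = $50.79
Medicare: only $109,102.97 − $106,784.35 = $2,318.62 of this check is subject → $2,318.62 × 0.025 = $57.97
Fitness reimbursement repayment: $348.17
Total deductions = $368.26 + $351.75 + $596.15 + $50.79 + $57.97 + $348.17 = $1,773.09
Net pay = $6,349.36 − $1,773.09 = $4,576.27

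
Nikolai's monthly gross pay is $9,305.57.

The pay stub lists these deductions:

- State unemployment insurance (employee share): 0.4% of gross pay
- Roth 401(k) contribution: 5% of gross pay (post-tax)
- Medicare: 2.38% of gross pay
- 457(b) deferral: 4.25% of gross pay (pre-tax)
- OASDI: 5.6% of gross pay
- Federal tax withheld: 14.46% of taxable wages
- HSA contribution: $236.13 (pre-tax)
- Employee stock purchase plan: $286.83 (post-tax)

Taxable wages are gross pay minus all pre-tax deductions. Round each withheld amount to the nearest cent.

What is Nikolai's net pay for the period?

HSA contribution: $236.13
457(b) deferral: $9,305.57 × 0.0425 = $395.49
Pre-tax total = $236.13 + $395.49 = $631.62
Taxable wages = $9,305.57 − $631.62 = $8,673.95
Federal tax withheld: $8,673.95 × 0.1446 = $1,254.25
Medicare: $9,305.57 × 0.0238 = $221.47
OASDI: $9,305.57 × 0.056 = $521.11
State unemployment insurance (employee share): $9,305.57 × 0.004 = $37.22
Employee stock purchase plan: $286.83
Roth 401(k) contribution: $9,305.57 × 0.05 = $465.28
Total deductions = $236.13 + $395.49 + $1,254.25 + $221.47 + $521.11 + $37.22 + $286.83 + $465.28 = $3,417.78
Net pay = $9,305.57 − $3,417.78 = $5,887.79

$5,887.79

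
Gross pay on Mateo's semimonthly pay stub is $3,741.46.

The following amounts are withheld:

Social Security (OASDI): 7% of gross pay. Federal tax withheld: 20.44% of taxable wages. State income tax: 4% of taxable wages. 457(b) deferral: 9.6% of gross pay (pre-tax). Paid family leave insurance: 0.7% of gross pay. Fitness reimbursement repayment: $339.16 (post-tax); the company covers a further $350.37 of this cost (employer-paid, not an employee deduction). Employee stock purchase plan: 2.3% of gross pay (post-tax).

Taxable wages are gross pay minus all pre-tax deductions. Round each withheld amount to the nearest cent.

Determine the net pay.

457(b) deferral: $3,741.46 × 0.096 = $359.18
Taxable wages = $3,741.46 − $359.18 = $3,382.28
Federal tax withheld: $3,382.28 × 0.2044 = $691.34
State income tax: $3,382.28 × 0.04 = $135.29
Paid family leave insurance: $3,741.46 × 0.007 = $26.19
Social Security (OASDI): $3,741.46 × 0.07 = $261.90
Employee stock purchase plan: $3,741.46 × 0.023 = $86.05
Fitness reimbursement repayment: $339.16
(Employer's $350.37 toward fitness reimbursement repayment is not withheld from the employee.)
Total deductions = $359.18 + $691.34 + $135.29 + $26.19 + $261.90 + $86.05 + $339.16 = $1,899.11
Net pay = $3,741.46 − $1,899.11 = $1,842.35

$1,842.35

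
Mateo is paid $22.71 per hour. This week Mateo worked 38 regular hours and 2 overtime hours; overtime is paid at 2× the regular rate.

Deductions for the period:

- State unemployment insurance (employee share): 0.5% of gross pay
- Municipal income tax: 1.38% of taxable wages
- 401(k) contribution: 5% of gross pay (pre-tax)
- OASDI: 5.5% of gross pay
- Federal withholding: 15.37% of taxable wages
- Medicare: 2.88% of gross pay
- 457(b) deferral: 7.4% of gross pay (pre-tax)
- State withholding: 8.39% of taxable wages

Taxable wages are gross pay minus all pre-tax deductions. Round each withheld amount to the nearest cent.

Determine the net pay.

Regular pay: 38 × $22.71 = $862.98
Overtime pay: 2 × $22.71 × 2 = $90.84
Gross pay = $862.98 + $90.84 = $953.82
401(k) contribution: $953.82 × 0.05 = $47.69
457(b) deferral: $953.82 × 0.074 = $70.58
Pre-tax total = $47.69 + $70.58 = $118.27
Taxable wages = $953.82 − $118.27 = $835.55
Federal withholding: $835.55 × 0.1537 = $128.42
State withholding: $835.55 × 0.0839 = $70.10
Municipal income tax: $835.55 × 0.0138 = $11.53
State unemployment insurance (employee share): $953.82 × 0.005 = $4.77
OASDI: $953.82 × 0.055 = $52.46
Medicare: $953.82 × 0.0288 = $27.47
Total deductions = $47.69 + $70.58 + $128.42 + $70.10 + $11.53 + $4.77 + $52.46 + $27.47 = $413.02
Net pay = $953.82 − $413.02 = $540.80

$540.80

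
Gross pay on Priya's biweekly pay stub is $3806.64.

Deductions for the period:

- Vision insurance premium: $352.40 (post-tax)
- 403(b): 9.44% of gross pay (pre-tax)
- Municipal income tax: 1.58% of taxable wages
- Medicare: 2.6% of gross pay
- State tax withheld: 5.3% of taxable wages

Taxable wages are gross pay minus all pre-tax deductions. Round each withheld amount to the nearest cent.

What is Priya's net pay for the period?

403(b): $3806.64 × 0.0944 = $359.35
Taxable wages = $3806.64 − $359.35 = $3447.29
State tax withheld: $3447.29 × 0.053 = $182.71
Municipal income tax: $3447.29 × 0.0158 = $54.47
Medicare: $3806.64 × 0.026 = $98.97
Vision insurance premium: $352.40
Total deductions = $359.35 + $182.71 + $54.47 + $98.97 + $352.40 = $1047.90
Net pay = $3806.64 − $1047.90 = $2758.74

$2758.74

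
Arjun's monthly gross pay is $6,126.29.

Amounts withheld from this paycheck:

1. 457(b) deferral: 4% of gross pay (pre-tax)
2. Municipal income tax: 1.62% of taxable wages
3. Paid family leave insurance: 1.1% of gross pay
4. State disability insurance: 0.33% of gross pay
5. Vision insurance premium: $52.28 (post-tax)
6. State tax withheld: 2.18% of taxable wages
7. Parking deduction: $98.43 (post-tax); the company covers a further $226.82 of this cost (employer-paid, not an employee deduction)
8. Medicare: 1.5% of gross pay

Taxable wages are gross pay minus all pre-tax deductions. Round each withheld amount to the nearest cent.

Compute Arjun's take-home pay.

457(b) deferral: $6,126.29 × 0.04 = $245.05
Taxable wages = $6,126.29 − $245.05 = $5,881.24
Municipal income tax: $5,881.24 × 0.0162 = $95.28
State tax withheld: $5,881.24 × 0.0218 = $128.21
State disability insurance: $6,126.29 × 0.0033 = $20.22
Medicare: $6,126.29 × 0.015 = $91.89
Paid family leave insurance: $6,126.29 × 0.011 = $67.39
Parking deduction: $98.43
Vision insurance premium: $52.28
(Employer's $226.82 toward parking deduction is not withheld from the employee.)
Total deductions = $245.05 + $95.28 + $128.21 + $20.22 + $91.89 + $67.39 + $98.43 + $52.28 = $798.75
Net pay = $6,126.29 − $798.75 = $5,327.54

$5,327.54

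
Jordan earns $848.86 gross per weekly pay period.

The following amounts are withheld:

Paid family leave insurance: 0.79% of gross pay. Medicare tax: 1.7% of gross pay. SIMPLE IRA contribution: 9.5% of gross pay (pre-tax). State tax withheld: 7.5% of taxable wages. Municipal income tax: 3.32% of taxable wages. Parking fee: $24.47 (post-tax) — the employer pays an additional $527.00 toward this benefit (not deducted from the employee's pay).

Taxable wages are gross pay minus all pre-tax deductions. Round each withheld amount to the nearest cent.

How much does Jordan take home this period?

$639.49

SIMPLE IRA contribution: $848.86 × 0.095 = $80.64
Taxable wages = $848.86 − $80.64 = $768.22
State tax withheld: $768.22 × 0.075 = $57.62
Municipal income tax: $768.22 × 0.0332 = $25.50
Medicare tax: $848.86 × 0.017 = $14.43
Paid family leave insurance: $848.86 × 0.0079 = $6.71
Parking fee: $24.47
(Employer's $527.00 toward parking fee is not withheld from the employee.)
Total deductions = $80.64 + $57.62 + $25.50 + $14.43 + $6.71 + $24.47 = $209.37
Net pay = $848.86 − $209.37 = $639.49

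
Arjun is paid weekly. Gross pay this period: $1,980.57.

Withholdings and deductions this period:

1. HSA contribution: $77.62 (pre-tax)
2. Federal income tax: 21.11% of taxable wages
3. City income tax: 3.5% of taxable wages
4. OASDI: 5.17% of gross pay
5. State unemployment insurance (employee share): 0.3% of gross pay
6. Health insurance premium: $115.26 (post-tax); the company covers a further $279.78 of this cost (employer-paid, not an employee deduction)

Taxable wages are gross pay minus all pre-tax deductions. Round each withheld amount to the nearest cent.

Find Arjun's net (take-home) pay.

HSA contribution: $77.62
Taxable wages = $1,980.57 − $77.62 = $1,902.95
City income tax: $1,902.95 × 0.035 = $66.60
Federal income tax: $1,902.95 × 0.2111 = $401.71
OASDI: $1,980.57 × 0.0517 = $102.40
State unemployment insurance (employee share): $1,980.57 × 0.003 = $5.94
Health insurance premium: $115.26
(Employer's $279.78 toward health insurance premium is not withheld from the employee.)
Total deductions = $77.62 + $66.60 + $401.71 + $102.40 + $5.94 + $115.26 = $769.53
Net pay = $1,980.57 − $769.53 = $1,211.04

$1,211.04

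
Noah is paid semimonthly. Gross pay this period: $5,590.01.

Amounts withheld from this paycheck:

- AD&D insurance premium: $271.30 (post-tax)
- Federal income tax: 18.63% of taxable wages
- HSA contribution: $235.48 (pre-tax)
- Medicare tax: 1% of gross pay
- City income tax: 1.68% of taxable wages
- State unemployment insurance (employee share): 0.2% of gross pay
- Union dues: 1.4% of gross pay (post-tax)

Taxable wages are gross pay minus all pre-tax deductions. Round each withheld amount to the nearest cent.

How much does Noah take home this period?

$3,850.38

HSA contribution: $235.48
Taxable wages = $5,590.01 − $235.48 = $5,354.53
City income tax: $5,354.53 × 0.0168 = $89.96
Federal income tax: $5,354.53 × 0.1863 = $997.55
Medicare tax: $5,590.01 × 0.01 = $55.90
State unemployment insurance (employee share): $5,590.01 × 0.002 = $11.18
Union dues: $5,590.01 × 0.014 = $78.26
AD&D insurance premium: $271.30
Total deductions = $235.48 + $89.96 + $997.55 + $55.90 + $11.18 + $78.26 + $271.30 = $1,739.63
Net pay = $5,590.01 − $1,739.63 = $3,850.38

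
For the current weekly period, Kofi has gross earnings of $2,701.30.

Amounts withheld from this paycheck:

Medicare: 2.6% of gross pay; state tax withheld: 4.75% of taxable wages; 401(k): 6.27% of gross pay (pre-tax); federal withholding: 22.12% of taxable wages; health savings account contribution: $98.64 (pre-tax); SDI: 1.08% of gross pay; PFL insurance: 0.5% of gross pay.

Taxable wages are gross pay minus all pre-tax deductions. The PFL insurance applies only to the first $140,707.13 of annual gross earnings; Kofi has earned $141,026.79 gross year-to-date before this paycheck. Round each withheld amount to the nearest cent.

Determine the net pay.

$1,680.07

401(k): $2,701.30 × 0.0627 = $169.37
Health savings account contribution: $98.64
Pre-tax total = $169.37 + $98.64 = $268.01
Taxable wages = $2,701.30 − $268.01 = $2,433.29
Federal withholding: $2,433.29 × 0.2212 = $538.24
State tax withheld: $2,433.29 × 0.0475 = $115.58
Medicare: $2,701.30 × 0.026 = $70.23
SDI: $2,701.30 × 0.0108 = $29.17
PFL insurance: annual cap $140,707.13 already reached (YTD $141,026.79), so $0.00
Total deductions = $169.37 + $98.64 + $538.24 + $115.58 + $70.23 + $29.17 + $0.00 = $1,021.23
Net pay = $2,701.30 − $1,021.23 = $1,680.07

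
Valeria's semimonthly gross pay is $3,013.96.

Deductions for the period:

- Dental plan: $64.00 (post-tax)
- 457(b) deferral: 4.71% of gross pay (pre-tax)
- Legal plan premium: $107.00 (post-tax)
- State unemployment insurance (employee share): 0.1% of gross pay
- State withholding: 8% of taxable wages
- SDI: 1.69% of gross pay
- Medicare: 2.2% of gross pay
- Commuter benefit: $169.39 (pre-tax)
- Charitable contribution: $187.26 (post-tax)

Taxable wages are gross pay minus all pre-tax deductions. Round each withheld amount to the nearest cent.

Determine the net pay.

$2,007.88

Commuter benefit: $169.39
457(b) deferral: $3,013.96 × 0.0471 = $141.96
Pre-tax total = $169.39 + $141.96 = $311.35
Taxable wages = $3,013.96 − $311.35 = $2,702.61
State withholding: $2,702.61 × 0.08 = $216.21
SDI: $3,013.96 × 0.0169 = $50.94
State unemployment insurance (employee share): $3,013.96 × 0.001 = $3.01
Medicare: $3,013.96 × 0.022 = $66.31
Legal plan premium: $107.00
Charitable contribution: $187.26
Dental plan: $64.00
Total deductions = $169.39 + $141.96 + $216.21 + $50.94 + $3.01 + $66.31 + $107.00 + $187.26 + $64.00 = $1,006.08
Net pay = $3,013.96 − $1,006.08 = $2,007.88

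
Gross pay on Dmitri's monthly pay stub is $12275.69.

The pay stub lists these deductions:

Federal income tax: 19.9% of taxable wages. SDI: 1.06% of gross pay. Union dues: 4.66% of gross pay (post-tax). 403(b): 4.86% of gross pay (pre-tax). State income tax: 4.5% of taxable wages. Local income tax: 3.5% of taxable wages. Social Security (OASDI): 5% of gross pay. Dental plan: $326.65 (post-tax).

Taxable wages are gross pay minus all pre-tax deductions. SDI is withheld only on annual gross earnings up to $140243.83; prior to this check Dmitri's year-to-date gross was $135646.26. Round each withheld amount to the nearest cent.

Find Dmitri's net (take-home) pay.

403(b): $12275.69 × 0.0486 = $596.60
Taxable wages = $12275.69 − $596.60 = $11679.09
State income tax: $11679.09 × 0.045 = $525.56
Local income tax: $11679.09 × 0.035 = $408.77
Federal income tax: $11679.09 × 0.199 = $2324.14
Social Security (OASDI): $12275.69 × 0.05 = $613.78
SDI: only $140243.83 − $135646.26 = $4597.57 of this check is subject → $4597.57 × 0.0106 = $48.73
Dental plan: $326.65
Union dues: $12275.69 × 0.0466 = $572.05
Total deductions = $596.60 + $525.56 + $408.77 + $2324.14 + $613.78 + $48.73 + $326.65 + $572.05 = $5416.28
Net pay = $12275.69 − $5416.28 = $6859.41

$6859.41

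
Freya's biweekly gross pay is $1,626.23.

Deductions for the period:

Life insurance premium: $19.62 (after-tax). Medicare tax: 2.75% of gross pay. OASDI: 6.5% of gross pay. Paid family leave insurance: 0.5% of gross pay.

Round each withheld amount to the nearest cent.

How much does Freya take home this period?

$1,448.06

OASDI: $1,626.23 × 0.065 = $105.70
Medicare tax: $1,626.23 × 0.0275 = $44.72
Paid family leave insurance: $1,626.23 × 0.005 = $8.13
Life insurance premium: $19.62
Total deductions = $105.70 + $44.72 + $8.13 + $19.62 = $178.17
Net pay = $1,626.23 − $178.17 = $1,448.06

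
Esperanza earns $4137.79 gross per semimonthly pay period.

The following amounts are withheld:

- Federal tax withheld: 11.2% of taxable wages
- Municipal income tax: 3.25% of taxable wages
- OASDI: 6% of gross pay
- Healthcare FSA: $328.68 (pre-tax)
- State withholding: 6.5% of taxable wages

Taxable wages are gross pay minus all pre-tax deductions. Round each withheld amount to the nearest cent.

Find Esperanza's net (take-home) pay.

Healthcare FSA: $328.68
Taxable wages = $4137.79 − $328.68 = $3809.11
Federal tax withheld: $3809.11 × 0.112 = $426.62
Municipal income tax: $3809.11 × 0.0325 = $123.80
State withholding: $3809.11 × 0.065 = $247.59
OASDI: $4137.79 × 0.06 = $248.27
Total deductions = $328.68 + $426.62 + $123.80 + $247.59 + $248.27 = $1374.96
Net pay = $4137.79 − $1374.96 = $2762.83

$2762.83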